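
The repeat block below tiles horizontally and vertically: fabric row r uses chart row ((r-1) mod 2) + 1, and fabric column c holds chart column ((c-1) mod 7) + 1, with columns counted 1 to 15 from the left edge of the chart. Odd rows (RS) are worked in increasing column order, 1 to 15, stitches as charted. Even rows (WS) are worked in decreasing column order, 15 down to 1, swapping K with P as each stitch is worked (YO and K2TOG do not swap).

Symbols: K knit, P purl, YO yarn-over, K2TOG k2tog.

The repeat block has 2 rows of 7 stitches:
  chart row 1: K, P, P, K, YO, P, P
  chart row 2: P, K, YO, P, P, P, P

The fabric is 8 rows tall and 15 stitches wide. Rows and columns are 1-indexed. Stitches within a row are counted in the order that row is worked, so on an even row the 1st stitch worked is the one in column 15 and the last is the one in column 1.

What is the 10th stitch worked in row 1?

Stitch:
P

Derivation:
For row 1: chart row = ((1-1) mod 2) + 1 = 1; this is a RS (odd) row.
Chart row 1 tiled across columns 1-15: K P P K YO P P K P P K YO P P K
Right side: take the tiled row as-is (worked left to right from column 1).
Stitch 10 in working order -> P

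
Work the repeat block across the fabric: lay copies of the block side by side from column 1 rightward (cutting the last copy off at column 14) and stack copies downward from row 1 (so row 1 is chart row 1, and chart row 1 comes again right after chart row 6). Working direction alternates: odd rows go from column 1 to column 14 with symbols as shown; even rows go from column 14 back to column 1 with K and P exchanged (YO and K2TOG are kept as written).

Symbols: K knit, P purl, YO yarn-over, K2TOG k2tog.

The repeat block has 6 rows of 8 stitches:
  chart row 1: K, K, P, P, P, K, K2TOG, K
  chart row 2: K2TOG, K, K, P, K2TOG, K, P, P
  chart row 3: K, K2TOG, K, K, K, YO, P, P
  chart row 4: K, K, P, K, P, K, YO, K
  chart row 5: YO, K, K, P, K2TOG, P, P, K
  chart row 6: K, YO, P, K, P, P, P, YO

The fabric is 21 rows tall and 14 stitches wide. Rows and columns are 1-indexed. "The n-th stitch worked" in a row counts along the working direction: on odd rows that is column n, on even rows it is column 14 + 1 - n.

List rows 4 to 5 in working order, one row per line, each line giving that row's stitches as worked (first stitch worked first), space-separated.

Row 4: chart row 4, WS - tiled (columns 1-14): K K P K P K YO K K K P K P K; work from column 14 back to 1 with K<->P swapped.
Row 5: chart row 5, RS - tile across columns 1-14 and work as-is.

Result:
P K P K P P P YO P K P K P P
YO K K P K2TOG P P K YO K K P K2TOG P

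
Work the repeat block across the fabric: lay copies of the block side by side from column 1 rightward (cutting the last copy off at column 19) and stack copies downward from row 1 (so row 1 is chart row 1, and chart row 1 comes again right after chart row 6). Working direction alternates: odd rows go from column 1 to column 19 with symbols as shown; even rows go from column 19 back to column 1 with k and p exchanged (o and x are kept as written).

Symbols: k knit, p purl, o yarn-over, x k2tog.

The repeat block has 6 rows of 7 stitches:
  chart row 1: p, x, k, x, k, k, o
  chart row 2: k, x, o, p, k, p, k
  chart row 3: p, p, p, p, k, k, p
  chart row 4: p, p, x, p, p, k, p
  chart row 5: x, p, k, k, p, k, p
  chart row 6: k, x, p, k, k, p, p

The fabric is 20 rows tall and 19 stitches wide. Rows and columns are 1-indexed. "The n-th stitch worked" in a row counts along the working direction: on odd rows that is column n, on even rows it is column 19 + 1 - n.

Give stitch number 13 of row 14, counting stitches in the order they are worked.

== STITCH ==
p

Derivation:
Row 14: (14-1) mod 6 = 1, so use chart row 2. Even row -> WS.
Chart row 2 tiled across columns 1-19: k x o p k p k k x o p k p k k x o p k
WS: work from column 19 back to column 1 (reverse the tiled row), swapping k<->p (o and x unchanged).
Row 14 as worked: p k o x p p k p k o x p p k p k o x p
Counting 13 along the worked row gives p.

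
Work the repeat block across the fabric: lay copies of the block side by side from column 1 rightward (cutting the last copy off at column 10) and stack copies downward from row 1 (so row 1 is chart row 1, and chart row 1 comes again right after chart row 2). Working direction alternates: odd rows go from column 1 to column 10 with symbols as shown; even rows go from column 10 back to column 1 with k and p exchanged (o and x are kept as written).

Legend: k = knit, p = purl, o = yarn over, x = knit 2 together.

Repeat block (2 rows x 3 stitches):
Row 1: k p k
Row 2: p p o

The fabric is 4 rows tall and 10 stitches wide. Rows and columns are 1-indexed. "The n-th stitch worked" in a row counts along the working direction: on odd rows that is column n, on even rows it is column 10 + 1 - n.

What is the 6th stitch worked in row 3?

Stitch:
k

Derivation:
Row 3 uses chart row ((3-1) mod 2)+1 = 1. Row 3 is odd, so RS.
Chart row 1 tiled across columns 1-10: k p k k p k k p k k
Right side: take the tiled row as-is (worked left to right from column 1).
Stitch 6 in working order -> k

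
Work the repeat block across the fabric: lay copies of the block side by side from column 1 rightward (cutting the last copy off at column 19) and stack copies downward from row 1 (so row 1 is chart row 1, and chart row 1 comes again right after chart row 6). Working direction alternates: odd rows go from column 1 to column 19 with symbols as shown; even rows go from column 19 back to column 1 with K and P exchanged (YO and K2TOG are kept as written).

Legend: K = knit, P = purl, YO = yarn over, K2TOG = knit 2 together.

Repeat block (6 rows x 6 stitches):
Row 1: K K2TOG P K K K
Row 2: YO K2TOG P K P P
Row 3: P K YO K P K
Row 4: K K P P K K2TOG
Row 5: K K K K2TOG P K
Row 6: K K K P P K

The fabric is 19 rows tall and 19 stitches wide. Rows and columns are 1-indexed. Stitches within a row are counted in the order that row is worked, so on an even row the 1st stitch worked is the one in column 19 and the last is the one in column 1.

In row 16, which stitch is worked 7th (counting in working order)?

Stitch:
P

Derivation:
Row 16: (16-1) mod 6 = 3, so use chart row 4. Even row -> WS.
Chart row 4 tiled across columns 1-19: K K P P K K2TOG K K P P K K2TOG K K P P K K2TOG K
WS row: flip the tiled sequence (start at column 19) and apply K<->P; YO and K2TOG stay.
Row 16 as worked: P K2TOG P K K P P K2TOG P K K P P K2TOG P K K P P
Stitch 7 in working order -> P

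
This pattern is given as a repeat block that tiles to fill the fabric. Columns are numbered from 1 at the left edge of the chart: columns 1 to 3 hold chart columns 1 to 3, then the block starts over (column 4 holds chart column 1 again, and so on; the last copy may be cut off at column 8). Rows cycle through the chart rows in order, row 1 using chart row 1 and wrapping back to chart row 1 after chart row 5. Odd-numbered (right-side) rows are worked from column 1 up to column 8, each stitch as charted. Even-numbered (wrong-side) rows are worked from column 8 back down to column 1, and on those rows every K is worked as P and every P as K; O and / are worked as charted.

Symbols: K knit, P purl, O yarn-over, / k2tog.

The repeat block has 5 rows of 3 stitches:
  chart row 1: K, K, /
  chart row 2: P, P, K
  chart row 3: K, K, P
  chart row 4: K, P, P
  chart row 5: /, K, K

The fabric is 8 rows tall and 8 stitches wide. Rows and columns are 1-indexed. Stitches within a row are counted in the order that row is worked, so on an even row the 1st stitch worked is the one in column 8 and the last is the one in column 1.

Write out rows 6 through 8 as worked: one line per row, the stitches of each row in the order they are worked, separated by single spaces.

Result:
P P / P P / P P
P P K P P K P P
P P K P P K P P

Derivation:
Row 6: chart row 1, WS - tiled (columns 1-8): K K / K K / K K; work from column 8 back to 1 with K<->P swapped.
Row 7: chart row 2, RS - tile across columns 1-8 and work as-is.
Row 8: chart row 3, WS - tiled (columns 1-8): K K P K K P K K; work from column 8 back to 1 with K<->P swapped.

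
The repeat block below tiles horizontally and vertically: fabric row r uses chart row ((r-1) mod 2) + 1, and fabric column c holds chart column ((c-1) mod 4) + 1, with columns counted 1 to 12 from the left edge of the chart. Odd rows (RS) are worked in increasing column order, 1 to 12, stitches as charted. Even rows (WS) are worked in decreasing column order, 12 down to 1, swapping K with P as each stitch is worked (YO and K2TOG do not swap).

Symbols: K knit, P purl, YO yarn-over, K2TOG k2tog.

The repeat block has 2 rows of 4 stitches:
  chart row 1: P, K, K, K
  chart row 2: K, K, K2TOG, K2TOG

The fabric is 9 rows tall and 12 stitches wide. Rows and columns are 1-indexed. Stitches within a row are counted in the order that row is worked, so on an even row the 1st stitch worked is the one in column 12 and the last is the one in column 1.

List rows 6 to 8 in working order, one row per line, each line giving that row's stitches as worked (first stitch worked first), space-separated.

Row 6: chart row 2, WS - tiled (columns 1-12): K K K2TOG K2TOG K K K2TOG K2TOG K K K2TOG K2TOG; work from column 12 back to 1 with K<->P swapped.
Row 7: chart row 1, RS - tile across columns 1-12 and work as-is.
Row 8: chart row 2, WS - tiled (columns 1-12): K K K2TOG K2TOG K K K2TOG K2TOG K K K2TOG K2TOG; work from column 12 back to 1 with K<->P swapped.

Rows as worked:
K2TOG K2TOG P P K2TOG K2TOG P P K2TOG K2TOG P P
P K K K P K K K P K K K
K2TOG K2TOG P P K2TOG K2TOG P P K2TOG K2TOG P P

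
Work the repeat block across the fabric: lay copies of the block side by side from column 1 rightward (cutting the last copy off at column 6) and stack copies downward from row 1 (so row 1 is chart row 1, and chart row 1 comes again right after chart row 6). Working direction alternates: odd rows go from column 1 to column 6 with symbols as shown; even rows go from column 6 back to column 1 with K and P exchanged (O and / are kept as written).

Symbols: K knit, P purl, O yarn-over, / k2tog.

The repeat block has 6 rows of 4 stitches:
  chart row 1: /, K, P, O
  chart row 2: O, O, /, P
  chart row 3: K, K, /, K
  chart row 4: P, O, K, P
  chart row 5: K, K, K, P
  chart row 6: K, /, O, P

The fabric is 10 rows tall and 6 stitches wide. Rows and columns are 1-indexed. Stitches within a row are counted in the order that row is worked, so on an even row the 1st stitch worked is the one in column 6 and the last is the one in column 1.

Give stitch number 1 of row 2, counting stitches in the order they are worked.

Row 2: (2-1) mod 6 = 1, so use chart row 2. Even row -> WS.
Chart row 2 tiled across columns 1-6: O O / P O O
WS: work from column 6 back to column 1 (reverse the tiled row), swapping K<->P (O and / unchanged).
Row 2 as worked: O O K / O O
Counting 1 along the worked row gives O.

== STITCH ==
O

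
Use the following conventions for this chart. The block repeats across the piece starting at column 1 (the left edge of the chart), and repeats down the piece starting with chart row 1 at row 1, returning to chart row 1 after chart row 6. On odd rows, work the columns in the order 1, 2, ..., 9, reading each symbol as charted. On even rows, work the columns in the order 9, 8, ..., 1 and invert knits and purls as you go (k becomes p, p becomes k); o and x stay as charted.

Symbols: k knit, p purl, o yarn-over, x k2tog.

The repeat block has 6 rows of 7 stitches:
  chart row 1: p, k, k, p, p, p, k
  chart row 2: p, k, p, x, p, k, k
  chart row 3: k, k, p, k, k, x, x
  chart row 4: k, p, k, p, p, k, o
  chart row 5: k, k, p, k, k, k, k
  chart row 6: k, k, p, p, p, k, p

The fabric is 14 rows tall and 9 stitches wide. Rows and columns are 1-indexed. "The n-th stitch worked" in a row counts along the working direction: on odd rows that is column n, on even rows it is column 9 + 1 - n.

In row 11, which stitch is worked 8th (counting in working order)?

== STITCH ==
k

Derivation:
Row 11 uses chart row ((11-1) mod 6)+1 = 5. Row 11 is odd, so RS.
Chart row 5 tiled across columns 1-9: k k p k k k k k k
RS: work column 1 to column 9, symbols as charted — the tiled row is the row as worked.
Stitch 8 in working order -> k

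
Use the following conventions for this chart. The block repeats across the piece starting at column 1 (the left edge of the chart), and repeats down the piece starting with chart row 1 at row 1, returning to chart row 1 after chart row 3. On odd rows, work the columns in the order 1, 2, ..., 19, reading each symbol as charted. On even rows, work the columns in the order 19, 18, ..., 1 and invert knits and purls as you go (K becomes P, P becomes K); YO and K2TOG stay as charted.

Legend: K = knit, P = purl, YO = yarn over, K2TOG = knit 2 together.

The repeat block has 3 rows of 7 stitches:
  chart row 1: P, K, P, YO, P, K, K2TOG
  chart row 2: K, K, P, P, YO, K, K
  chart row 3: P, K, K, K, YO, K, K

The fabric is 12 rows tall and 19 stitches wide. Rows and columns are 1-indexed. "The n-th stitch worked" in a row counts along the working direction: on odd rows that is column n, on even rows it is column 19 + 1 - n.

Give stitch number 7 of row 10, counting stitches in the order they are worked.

Stitch:
P

Derivation:
Row 10: (10-1) mod 3 = 0, so use chart row 1. Even row -> WS.
Chart row 1 tiled across columns 1-19: P K P YO P K K2TOG P K P YO P K K2TOG P K P YO P
WS: work from column 19 back to column 1 (reverse the tiled row), swapping K<->P (YO and K2TOG unchanged).
Row 10 as worked: K YO K P K K2TOG P K YO K P K K2TOG P K YO K P K
The 7th stitch worked is P.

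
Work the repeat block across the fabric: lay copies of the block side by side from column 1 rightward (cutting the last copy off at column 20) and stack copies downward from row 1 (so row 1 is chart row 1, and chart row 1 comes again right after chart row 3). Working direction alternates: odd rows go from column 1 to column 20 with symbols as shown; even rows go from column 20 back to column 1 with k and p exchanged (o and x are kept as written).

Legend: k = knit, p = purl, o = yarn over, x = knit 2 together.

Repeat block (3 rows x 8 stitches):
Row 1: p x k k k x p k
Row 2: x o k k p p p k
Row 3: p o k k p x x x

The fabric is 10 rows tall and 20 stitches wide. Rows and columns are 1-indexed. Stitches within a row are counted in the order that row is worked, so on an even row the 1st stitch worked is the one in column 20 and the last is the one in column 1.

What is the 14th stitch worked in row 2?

Row 2: (2-1) mod 3 = 1, so use chart row 2. Even row -> WS.
Chart row 2 tiled across columns 1-20: x o k k p p p k x o k k p p p k x o k k
Wrong side: read the tiled row from column 20 down to 1 and exchange k with p (leave o, x).
Row 2 as worked: p p o x p k k k p p o x p k k k p p o x
Counting 14 along the worked row gives k.

Result:
k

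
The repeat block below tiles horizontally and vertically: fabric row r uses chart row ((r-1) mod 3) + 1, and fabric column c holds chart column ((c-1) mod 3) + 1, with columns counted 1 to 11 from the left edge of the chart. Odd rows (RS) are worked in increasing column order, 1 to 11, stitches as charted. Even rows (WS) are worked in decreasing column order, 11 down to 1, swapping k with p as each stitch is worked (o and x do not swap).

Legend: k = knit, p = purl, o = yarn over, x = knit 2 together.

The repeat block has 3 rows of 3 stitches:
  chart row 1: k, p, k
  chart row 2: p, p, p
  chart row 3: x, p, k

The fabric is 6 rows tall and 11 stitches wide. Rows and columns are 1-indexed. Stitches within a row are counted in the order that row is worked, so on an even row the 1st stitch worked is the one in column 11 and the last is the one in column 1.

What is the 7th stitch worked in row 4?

For row 4: chart row = ((4-1) mod 3) + 1 = 1; this is a WS (even) row.
Chart row 1 tiled across columns 1-11: k p k k p k k p k k p
WS: work from column 11 back to column 1 (reverse the tiled row), swapping k<->p (o and x unchanged).
Row 4 as worked: k p p k p p k p p k p
Stitch 7 in working order -> k

== STITCH ==
k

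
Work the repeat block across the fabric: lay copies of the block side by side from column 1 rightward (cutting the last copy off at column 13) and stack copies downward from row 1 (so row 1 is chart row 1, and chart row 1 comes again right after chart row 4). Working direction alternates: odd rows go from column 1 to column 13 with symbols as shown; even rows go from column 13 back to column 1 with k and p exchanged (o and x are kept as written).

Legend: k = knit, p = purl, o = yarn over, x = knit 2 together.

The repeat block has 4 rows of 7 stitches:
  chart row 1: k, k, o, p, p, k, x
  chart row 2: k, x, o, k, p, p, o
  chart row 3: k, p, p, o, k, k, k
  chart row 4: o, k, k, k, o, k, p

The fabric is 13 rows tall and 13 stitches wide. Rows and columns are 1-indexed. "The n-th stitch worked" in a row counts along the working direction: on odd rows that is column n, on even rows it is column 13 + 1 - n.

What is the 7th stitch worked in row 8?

Result:
k

Derivation:
For row 8: chart row = ((8-1) mod 4) + 1 = 4; this is a WS (even) row.
Chart row 4 tiled across columns 1-13: o k k k o k p o k k k o k
Wrong side: read the tiled row from column 13 down to 1 and exchange k with p (leave o, x).
Row 8 as worked: p o p p p o k p o p p p o
The 7th stitch worked is k.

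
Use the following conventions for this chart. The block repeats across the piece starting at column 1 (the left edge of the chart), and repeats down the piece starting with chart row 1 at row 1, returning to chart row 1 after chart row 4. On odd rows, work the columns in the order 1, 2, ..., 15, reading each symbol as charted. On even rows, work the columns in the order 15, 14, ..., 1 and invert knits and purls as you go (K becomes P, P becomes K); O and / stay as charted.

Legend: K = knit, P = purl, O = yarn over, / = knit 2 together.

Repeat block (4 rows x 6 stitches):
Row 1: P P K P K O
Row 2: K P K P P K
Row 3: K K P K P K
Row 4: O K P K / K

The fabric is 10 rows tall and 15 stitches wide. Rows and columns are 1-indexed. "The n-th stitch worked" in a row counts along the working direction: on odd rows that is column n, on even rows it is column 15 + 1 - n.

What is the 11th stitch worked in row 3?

Row 3: (3-1) mod 4 = 2, so use chart row 3. Odd row -> RS.
Chart row 3 tiled across columns 1-15: K K P K P K K K P K P K K K P
Right side: take the tiled row as-is (worked left to right from column 1).
The 11th stitch worked is P.

Stitch:
P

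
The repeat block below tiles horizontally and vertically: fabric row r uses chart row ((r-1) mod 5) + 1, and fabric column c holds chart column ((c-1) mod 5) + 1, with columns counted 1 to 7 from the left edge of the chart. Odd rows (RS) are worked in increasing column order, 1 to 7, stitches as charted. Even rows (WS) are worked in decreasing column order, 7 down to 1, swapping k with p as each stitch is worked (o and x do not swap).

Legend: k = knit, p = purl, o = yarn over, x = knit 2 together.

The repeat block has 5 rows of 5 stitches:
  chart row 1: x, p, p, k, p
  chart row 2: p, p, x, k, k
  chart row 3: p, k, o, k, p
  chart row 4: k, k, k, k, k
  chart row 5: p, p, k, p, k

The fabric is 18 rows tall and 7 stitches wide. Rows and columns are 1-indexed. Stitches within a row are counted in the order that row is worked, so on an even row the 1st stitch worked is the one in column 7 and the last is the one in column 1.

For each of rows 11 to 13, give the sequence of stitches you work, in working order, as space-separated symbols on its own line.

Row 11: chart row 1, RS - tile across columns 1-7 and work as-is.
Row 12: chart row 2, WS - tiled (columns 1-7): p p x k k p p; work from column 7 back to 1 with k<->p swapped.
Row 13: chart row 3, RS - tile across columns 1-7 and work as-is.

Result:
x p p k p x p
k k p p x k k
p k o k p p k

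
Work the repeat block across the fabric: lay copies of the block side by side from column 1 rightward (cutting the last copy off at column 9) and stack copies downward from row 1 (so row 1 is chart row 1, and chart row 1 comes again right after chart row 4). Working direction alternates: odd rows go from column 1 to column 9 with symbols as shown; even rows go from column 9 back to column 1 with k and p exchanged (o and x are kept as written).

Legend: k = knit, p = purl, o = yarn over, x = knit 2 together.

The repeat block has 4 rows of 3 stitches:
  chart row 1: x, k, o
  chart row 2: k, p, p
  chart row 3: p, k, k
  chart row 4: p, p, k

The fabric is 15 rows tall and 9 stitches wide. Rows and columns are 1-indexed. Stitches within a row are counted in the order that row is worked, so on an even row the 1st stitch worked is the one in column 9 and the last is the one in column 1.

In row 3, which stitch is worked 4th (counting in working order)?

Row 3: (3-1) mod 4 = 2, so use chart row 3. Odd row -> RS.
Chart row 3 tiled across columns 1-9: p k k p k k p k k
Right side: take the tiled row as-is (worked left to right from column 1).
Counting 4 along the worked row gives p.

Stitch:
p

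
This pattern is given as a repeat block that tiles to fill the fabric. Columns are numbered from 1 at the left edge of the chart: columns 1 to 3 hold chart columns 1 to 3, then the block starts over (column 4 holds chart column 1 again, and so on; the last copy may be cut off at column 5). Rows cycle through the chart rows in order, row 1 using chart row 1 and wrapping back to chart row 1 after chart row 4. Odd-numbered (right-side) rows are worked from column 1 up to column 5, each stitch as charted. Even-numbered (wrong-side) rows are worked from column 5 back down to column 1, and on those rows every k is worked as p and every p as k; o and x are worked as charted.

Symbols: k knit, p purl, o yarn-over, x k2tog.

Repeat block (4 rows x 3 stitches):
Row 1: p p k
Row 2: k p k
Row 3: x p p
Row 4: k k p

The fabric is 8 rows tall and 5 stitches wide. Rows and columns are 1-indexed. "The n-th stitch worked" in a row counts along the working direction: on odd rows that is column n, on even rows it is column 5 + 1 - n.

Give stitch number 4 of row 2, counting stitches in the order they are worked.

For row 2: chart row = ((2-1) mod 4) + 1 = 2; this is a WS (even) row.
Chart row 2 tiled across columns 1-5: k p k k p
Wrong side: read the tiled row from column 5 down to 1 and exchange k with p (leave o, x).
Row 2 as worked: k p p k p
Stitch 4 in working order -> k

Result:
k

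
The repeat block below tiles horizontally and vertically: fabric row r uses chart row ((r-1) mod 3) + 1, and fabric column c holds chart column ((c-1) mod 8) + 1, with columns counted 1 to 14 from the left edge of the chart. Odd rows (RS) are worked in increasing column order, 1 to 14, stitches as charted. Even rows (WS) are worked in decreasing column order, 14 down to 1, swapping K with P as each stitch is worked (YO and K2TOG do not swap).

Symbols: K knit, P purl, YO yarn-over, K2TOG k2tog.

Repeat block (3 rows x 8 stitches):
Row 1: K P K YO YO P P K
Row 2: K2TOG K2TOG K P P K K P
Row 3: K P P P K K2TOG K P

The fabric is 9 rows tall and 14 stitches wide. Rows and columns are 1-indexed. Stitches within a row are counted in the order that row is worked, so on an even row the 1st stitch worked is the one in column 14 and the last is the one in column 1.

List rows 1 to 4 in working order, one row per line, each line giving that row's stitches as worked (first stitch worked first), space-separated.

Row 1: chart row 1, RS - tile across columns 1-14 and work as-is.
Row 2: chart row 2, WS - tiled (columns 1-14): K2TOG K2TOG K P P K K P K2TOG K2TOG K P P K; work from column 14 back to 1 with K<->P swapped.
Row 3: chart row 3, RS - tile across columns 1-14 and work as-is.
Row 4: chart row 1, WS - tiled (columns 1-14): K P K YO YO P P K K P K YO YO P; work from column 14 back to 1 with K<->P swapped.

Rows as worked:
K P K YO YO P P K K P K YO YO P
P K K P K2TOG K2TOG K P P K K P K2TOG K2TOG
K P P P K K2TOG K P K P P P K K2TOG
K YO YO P K P P K K YO YO P K P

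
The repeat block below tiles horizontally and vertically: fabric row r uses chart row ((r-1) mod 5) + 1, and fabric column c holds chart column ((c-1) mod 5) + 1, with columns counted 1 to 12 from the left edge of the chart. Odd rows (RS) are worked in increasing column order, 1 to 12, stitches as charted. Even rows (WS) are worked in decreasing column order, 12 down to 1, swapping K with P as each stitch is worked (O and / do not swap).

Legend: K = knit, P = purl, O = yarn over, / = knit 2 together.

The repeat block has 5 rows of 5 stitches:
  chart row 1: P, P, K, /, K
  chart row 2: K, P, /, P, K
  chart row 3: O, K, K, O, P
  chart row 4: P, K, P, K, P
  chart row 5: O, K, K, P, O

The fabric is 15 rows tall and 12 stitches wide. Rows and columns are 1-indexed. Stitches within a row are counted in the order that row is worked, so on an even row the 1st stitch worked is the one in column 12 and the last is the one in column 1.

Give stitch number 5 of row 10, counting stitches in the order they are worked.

Result:
P

Derivation:
Row 10: (10-1) mod 5 = 4, so use chart row 5. Even row -> WS.
Chart row 5 tiled across columns 1-12: O K K P O O K K P O O K
WS row: flip the tiled sequence (start at column 12) and apply K<->P; O and / stay.
Row 10 as worked: P O O K P P O O K P P O
The 5th stitch worked is P.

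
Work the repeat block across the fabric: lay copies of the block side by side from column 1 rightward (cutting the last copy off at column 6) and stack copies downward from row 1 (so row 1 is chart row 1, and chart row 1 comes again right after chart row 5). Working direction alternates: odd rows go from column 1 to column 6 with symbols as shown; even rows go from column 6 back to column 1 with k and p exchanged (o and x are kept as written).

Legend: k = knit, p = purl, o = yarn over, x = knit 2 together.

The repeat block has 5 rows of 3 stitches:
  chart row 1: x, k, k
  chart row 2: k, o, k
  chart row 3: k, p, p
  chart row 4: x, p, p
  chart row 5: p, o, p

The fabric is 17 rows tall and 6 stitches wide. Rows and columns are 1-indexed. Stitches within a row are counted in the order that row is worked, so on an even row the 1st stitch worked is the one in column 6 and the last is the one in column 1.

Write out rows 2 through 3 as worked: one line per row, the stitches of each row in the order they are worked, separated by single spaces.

Rows as worked:
p o p p o p
k p p k p p

Derivation:
Row 2: chart row 2, WS - tiled (columns 1-6): k o k k o k; work from column 6 back to 1 with k<->p swapped.
Row 3: chart row 3, RS - tile across columns 1-6 and work as-is.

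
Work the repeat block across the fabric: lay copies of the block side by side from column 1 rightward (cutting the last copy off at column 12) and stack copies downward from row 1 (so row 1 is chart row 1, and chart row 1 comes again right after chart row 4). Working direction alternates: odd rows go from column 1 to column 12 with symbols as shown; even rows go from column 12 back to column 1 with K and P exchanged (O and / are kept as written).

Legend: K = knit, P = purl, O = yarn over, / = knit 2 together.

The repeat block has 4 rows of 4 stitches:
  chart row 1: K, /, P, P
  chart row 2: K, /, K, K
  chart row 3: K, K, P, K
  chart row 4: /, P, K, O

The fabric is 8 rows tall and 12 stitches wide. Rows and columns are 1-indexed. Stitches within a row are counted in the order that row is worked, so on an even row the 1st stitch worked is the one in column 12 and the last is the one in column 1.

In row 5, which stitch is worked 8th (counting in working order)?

For row 5: chart row = ((5-1) mod 4) + 1 = 1; this is a RS (odd) row.
Chart row 1 tiled across columns 1-12: K / P P K / P P K / P P
RS: work column 1 to column 12, symbols as charted — the tiled row is the row as worked.
Counting 8 along the worked row gives P.

Result:
P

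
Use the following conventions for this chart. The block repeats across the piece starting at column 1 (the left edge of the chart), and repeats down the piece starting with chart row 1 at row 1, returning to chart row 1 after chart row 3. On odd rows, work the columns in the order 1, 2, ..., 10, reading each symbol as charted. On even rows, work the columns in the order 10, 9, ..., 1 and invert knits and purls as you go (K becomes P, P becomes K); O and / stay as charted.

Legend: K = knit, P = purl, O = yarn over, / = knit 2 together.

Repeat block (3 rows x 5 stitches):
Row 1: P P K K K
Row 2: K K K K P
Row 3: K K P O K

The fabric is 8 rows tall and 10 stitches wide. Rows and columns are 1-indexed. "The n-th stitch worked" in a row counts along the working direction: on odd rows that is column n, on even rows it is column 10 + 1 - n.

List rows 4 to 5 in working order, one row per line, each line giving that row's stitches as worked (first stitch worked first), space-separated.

Rows as worked:
P P P K K P P P K K
K K K K P K K K K P

Derivation:
Row 4: chart row 1, WS - tiled (columns 1-10): P P K K K P P K K K; work from column 10 back to 1 with K<->P swapped.
Row 5: chart row 2, RS - tile across columns 1-10 and work as-is.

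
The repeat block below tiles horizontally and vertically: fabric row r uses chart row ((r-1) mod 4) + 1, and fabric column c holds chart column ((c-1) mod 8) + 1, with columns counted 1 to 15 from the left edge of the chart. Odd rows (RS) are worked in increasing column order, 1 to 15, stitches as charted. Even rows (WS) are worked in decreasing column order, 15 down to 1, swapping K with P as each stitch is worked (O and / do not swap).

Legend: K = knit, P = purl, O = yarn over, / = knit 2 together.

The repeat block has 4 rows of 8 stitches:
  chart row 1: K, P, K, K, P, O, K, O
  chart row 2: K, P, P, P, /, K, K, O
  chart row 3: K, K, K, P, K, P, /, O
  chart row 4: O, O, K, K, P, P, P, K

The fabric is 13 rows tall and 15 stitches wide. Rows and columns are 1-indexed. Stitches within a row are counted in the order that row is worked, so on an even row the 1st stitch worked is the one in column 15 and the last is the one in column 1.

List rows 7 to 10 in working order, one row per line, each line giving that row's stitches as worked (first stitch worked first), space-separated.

Result:
K K K P K P / O K K K P K P /
K K K P P O O P K K K P P O O
K P K K P O K O K P K K P O K
P P / K K K P O P P / K K K P

Derivation:
Row 7: chart row 3, RS - tile across columns 1-15 and work as-is.
Row 8: chart row 4, WS - tiled (columns 1-15): O O K K P P P K O O K K P P P; work from column 15 back to 1 with K<->P swapped.
Row 9: chart row 1, RS - tile across columns 1-15 and work as-is.
Row 10: chart row 2, WS - tiled (columns 1-15): K P P P / K K O K P P P / K K; work from column 15 back to 1 with K<->P swapped.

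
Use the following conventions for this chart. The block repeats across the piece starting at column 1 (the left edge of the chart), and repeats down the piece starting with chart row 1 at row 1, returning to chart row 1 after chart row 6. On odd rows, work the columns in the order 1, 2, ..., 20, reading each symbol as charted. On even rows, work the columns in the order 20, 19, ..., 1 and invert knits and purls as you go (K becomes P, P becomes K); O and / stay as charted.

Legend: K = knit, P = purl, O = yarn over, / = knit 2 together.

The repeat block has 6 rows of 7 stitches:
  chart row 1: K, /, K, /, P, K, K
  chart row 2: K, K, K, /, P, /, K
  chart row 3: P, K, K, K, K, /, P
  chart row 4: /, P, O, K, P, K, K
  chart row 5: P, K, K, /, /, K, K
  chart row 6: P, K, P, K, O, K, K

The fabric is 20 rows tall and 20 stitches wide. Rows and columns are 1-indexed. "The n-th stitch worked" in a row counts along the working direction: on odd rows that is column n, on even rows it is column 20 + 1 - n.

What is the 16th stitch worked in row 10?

Row 10: (10-1) mod 6 = 3, so use chart row 4. Even row -> WS.
Chart row 4 tiled across columns 1-20: / P O K P K K / P O K P K K / P O K P K
WS row: flip the tiled sequence (start at column 20) and apply K<->P; O and / stay.
Row 10 as worked: P K P O K / P P K P O K / P P K P O K /
Stitch 16 in working order -> K

Result:
K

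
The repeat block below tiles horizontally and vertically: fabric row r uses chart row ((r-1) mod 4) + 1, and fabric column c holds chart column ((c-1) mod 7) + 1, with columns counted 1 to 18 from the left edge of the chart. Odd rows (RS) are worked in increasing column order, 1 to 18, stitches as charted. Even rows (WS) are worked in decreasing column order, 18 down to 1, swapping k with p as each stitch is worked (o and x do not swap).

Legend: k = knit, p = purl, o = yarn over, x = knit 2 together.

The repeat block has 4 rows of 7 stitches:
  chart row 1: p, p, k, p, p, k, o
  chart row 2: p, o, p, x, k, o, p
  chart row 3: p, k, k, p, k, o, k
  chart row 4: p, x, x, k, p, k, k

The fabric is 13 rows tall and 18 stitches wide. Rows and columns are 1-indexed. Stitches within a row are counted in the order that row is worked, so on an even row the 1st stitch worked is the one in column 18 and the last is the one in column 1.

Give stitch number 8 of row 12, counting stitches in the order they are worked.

Result:
p

Derivation:
Row 12 uses chart row ((12-1) mod 4)+1 = 4. Row 12 is even, so WS.
Chart row 4 tiled across columns 1-18: p x x k p k k p x x k p k k p x x k
WS: work from column 18 back to column 1 (reverse the tiled row), swapping k<->p (o and x unchanged).
Row 12 as worked: p x x k p p k p x x k p p k p x x k
Stitch 8 in working order -> p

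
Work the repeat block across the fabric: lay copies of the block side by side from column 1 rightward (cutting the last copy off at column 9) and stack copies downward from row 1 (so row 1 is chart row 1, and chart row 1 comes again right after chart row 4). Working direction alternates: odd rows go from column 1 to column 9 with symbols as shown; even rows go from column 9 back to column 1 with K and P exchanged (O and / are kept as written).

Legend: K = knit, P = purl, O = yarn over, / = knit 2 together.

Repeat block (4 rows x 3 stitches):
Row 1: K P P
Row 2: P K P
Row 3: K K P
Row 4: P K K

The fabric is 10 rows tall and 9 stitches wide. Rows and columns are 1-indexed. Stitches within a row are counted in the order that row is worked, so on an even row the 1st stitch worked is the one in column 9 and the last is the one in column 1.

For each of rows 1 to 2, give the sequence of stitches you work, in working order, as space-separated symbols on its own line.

Result:
K P P K P P K P P
K P K K P K K P K

Derivation:
Row 1: chart row 1, RS - tile across columns 1-9 and work as-is.
Row 2: chart row 2, WS - tiled (columns 1-9): P K P P K P P K P; work from column 9 back to 1 with K<->P swapped.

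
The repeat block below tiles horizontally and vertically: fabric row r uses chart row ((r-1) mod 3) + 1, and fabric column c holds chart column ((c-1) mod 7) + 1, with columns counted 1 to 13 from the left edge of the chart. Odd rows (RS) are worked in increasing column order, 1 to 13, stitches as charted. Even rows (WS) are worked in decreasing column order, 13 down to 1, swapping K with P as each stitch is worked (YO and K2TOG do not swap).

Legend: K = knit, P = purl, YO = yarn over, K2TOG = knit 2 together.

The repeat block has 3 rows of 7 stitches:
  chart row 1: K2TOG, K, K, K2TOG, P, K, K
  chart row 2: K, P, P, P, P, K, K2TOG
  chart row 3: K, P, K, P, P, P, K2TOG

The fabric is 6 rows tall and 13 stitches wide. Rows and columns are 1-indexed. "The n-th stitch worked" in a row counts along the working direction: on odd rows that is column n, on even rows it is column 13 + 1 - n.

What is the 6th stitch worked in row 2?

Row 2: (2-1) mod 3 = 1, so use chart row 2. Even row -> WS.
Chart row 2 tiled across columns 1-13: K P P P P K K2TOG K P P P P K
WS: work from column 13 back to column 1 (reverse the tiled row), swapping K<->P (YO and K2TOG unchanged).
Row 2 as worked: P K K K K P K2TOG P K K K K P
Stitch 6 in working order -> P

== STITCH ==
P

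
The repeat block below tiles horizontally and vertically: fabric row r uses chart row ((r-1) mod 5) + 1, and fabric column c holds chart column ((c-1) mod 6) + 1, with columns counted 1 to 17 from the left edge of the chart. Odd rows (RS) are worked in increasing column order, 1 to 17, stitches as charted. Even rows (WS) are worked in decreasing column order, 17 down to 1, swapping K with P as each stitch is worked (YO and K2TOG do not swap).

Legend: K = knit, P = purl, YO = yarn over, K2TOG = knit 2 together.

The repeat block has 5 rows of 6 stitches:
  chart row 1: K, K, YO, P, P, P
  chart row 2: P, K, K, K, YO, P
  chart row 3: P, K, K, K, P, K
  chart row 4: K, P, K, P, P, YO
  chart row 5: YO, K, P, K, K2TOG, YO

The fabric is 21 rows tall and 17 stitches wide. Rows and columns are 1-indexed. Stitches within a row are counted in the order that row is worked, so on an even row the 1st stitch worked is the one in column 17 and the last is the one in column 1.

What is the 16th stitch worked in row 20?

Result:
P

Derivation:
For row 20: chart row = ((20-1) mod 5) + 1 = 5; this is a WS (even) row.
Chart row 5 tiled across columns 1-17: YO K P K K2TOG YO YO K P K K2TOG YO YO K P K K2TOG
Wrong side: read the tiled row from column 17 down to 1 and exchange K with P (leave YO, K2TOG).
Row 20 as worked: K2TOG P K P YO YO K2TOG P K P YO YO K2TOG P K P YO
Stitch 16 in working order -> P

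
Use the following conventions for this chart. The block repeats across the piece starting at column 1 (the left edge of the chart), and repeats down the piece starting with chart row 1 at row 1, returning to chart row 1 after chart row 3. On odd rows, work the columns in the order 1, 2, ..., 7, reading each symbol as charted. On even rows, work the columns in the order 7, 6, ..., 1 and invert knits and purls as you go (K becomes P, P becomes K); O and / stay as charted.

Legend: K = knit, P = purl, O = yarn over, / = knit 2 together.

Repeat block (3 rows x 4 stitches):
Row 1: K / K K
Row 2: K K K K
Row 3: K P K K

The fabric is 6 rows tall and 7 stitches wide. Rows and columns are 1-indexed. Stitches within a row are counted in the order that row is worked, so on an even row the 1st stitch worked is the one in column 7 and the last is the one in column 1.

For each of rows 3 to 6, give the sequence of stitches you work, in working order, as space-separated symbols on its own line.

Row 3: chart row 3, RS - tile across columns 1-7 and work as-is.
Row 4: chart row 1, WS - tiled (columns 1-7): K / K K K / K; work from column 7 back to 1 with K<->P swapped.
Row 5: chart row 2, RS - tile across columns 1-7 and work as-is.
Row 6: chart row 3, WS - tiled (columns 1-7): K P K K K P K; work from column 7 back to 1 with K<->P swapped.

Result:
K P K K K P K
P / P P P / P
K K K K K K K
P K P P P K P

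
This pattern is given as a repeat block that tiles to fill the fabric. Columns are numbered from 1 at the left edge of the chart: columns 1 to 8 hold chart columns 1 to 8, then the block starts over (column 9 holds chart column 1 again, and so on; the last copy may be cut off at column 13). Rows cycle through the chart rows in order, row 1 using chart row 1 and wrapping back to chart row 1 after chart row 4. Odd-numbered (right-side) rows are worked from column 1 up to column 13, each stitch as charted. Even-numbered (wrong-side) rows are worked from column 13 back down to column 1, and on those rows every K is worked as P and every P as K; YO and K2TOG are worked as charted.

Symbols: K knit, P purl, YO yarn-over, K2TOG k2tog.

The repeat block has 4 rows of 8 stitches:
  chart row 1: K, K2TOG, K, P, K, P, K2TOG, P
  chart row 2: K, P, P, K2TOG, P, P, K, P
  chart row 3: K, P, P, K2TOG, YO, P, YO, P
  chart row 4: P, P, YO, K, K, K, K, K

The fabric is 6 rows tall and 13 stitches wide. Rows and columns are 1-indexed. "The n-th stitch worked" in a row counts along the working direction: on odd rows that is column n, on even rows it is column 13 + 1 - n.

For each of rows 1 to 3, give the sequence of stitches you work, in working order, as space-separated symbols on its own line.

Row 1: chart row 1, RS - tile across columns 1-13 and work as-is.
Row 2: chart row 2, WS - tiled (columns 1-13): K P P K2TOG P P K P K P P K2TOG P; work from column 13 back to 1 with K<->P swapped.
Row 3: chart row 3, RS - tile across columns 1-13 and work as-is.

Result:
K K2TOG K P K P K2TOG P K K2TOG K P K
K K2TOG K K P K P K K K2TOG K K P
K P P K2TOG YO P YO P K P P K2TOG YO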